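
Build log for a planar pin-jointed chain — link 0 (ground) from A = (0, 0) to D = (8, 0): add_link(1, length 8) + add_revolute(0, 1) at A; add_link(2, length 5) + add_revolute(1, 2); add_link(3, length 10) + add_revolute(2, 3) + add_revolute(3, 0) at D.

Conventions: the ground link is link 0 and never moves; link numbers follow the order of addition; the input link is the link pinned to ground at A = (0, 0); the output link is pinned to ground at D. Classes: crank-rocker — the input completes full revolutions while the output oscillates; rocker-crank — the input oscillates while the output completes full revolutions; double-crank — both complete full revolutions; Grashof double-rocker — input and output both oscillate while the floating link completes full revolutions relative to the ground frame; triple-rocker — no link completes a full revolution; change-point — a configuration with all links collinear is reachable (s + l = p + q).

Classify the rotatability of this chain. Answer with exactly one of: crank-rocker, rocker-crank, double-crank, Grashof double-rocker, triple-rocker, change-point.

lengths: ground=8, input=8, coupler=5, output=10
sorted: s=5 (shortest), l=10 (longest), p+q=16
s + l = 15 vs p + q = 16
s + l < p + q (Grashof) with shortest = coupler link → Grashof double-rocker

Grashof double-rocker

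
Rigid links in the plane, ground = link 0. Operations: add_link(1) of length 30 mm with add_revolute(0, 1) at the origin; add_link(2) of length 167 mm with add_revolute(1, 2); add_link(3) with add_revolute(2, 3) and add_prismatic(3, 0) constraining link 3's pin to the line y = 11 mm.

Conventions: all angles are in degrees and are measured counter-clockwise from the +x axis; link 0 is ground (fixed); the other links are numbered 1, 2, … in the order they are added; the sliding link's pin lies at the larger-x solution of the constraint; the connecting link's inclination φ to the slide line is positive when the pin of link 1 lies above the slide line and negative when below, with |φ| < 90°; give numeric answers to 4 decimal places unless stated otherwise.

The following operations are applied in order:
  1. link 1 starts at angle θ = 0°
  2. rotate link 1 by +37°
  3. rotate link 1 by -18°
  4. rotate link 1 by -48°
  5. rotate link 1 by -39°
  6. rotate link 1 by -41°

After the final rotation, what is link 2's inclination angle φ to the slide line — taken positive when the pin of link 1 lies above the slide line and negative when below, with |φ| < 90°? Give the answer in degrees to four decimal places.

geometry: r = 30 mm, L = 167 mm, e = 11 mm; θ starts at 0°
rotate link 1 by +37°: θ ← 0° +37° = 37°
rotate link 1 by -18°: θ ← 37° -18° = 19°
rotate link 1 by -48°: θ ← 19° -48° = -29°
rotate link 1 by -39°: θ ← -29° -39° = -68°
rotate link 1 by -41°: θ ← -68° -41° = -109°
h = r sin θ − e = -28.365557 − 11 = -39.365557
sin φ = h / L = -39.365557 / 167 = -0.23572190
φ = arcsin(-0.23572190) = -13.634180°

-13.6342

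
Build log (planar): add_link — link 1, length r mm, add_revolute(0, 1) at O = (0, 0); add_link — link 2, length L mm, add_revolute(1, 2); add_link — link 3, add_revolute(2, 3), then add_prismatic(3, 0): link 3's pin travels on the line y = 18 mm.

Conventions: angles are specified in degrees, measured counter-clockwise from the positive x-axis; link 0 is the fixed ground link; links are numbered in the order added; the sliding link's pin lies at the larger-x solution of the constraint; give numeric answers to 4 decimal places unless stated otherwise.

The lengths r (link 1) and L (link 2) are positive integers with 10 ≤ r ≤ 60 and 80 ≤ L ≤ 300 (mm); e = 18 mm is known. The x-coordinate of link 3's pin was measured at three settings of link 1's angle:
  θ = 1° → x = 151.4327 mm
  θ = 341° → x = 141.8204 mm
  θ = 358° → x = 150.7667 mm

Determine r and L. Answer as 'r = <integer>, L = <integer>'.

constraint per measurement: (x − r cos θ)² + (r sin θ − e)² = L²
subtracting the θ₁ and θ₂ equations cancels the r² and L² terms:
r = (x₁² − x₂²) / (2[(x₁cos θ₁ + e sin θ₁) − (x₂cos θ₂ + e sin θ₂)]) = 60.0003 → r = 60
L² = (x₁ − r cos θ₁)² + (r sin θ₁ − e)² = 8649.0091 → L = 93.0000 → L = 93
check at θ₃=358°: x = 150.7667 (printed 150.7667) ✓

r = 60, L = 93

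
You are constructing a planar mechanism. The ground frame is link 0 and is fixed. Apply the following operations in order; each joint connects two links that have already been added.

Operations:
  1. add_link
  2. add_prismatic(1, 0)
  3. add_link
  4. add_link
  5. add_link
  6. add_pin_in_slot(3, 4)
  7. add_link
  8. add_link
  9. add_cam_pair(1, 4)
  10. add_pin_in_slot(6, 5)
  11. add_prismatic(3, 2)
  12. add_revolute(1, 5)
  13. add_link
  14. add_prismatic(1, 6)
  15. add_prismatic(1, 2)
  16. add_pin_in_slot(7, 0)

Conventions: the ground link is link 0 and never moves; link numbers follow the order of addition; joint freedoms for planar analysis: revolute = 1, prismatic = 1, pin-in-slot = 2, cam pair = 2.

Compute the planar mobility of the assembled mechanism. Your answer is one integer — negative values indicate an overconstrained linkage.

L=1 J1=0 J2=0
add link → L=2 J1=0 J2=0
P@1,0 dof=1 J1 → L=2 J1=1 J2=0
add link → L=3 J1=1 J2=0
add link → L=4 J1=1 J2=0
add link → L=5 J1=1 J2=0
PS@3,4 dof=2 J2 → L=5 J1=1 J2=1
add link → L=6 J1=1 J2=1
add link → L=7 J1=1 J2=1
C@1,4 dof=2 J2 → L=7 J1=1 J2=2
PS@6,5 dof=2 J2 → L=7 J1=1 J2=3
P@3,2 dof=1 J1 → L=7 J1=2 J2=3
R@1,5 dof=1 J1 → L=7 J1=3 J2=3
add link → L=8 J1=3 J2=3
P@1,6 dof=1 J1 → L=8 J1=4 J2=3
P@1,2 dof=1 J1 → L=8 J1=5 J2=3
PS@7,0 dof=2 J2 → L=8 J1=5 J2=4
M=3(L−1)−2J1−J2=3·7−2·5−4=7

M = 7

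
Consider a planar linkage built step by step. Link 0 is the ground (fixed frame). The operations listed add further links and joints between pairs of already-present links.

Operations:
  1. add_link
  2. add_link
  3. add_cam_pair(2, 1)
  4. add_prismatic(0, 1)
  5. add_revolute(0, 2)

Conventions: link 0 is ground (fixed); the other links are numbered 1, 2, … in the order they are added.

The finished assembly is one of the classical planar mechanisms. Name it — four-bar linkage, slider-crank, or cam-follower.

links: 3 (incl. ground); joints: 1 revolute, 1 prismatic, 1 higher (cam) pair, forming one closed loop
3 links, revolute + prismatic + higher pair in one loop → cam-follower

cam-follower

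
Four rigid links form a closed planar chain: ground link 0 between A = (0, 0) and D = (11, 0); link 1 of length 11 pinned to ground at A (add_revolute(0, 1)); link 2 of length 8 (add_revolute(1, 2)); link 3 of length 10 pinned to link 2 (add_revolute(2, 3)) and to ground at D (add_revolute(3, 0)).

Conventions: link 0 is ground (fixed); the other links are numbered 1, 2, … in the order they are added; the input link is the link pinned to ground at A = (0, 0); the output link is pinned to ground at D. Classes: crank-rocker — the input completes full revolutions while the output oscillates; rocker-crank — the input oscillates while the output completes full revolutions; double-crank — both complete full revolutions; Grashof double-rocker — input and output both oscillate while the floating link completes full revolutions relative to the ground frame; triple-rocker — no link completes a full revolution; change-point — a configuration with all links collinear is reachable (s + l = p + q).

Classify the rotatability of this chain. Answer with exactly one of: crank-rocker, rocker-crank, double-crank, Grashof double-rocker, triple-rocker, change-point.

lengths: ground=11, input=11, coupler=8, output=10
sorted: s=8 (shortest), l=11 (longest), p+q=21
s + l = 19 vs p + q = 21
s + l < p + q (Grashof) with shortest = coupler link → Grashof double-rocker

Grashof double-rocker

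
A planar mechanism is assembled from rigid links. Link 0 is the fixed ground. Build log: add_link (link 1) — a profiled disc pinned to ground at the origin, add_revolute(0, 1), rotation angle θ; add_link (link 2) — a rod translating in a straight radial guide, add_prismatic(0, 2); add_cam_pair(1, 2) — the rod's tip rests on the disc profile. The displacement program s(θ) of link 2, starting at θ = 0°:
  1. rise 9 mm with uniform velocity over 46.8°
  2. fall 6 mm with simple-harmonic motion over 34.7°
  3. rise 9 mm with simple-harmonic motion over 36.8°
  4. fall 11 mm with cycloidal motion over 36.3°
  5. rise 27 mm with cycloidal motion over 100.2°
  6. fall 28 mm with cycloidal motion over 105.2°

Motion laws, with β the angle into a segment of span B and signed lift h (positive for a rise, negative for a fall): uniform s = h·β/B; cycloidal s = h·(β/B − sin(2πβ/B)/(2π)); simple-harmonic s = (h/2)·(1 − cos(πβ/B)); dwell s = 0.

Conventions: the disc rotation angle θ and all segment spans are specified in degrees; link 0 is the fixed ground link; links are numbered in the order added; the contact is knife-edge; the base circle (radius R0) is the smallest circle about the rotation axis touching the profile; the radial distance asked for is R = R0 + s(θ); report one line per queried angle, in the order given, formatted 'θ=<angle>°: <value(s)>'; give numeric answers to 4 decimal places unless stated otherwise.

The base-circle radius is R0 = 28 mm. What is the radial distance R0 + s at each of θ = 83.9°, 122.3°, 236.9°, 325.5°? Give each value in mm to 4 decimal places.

seg 1 [0°–46.8°] uniform, h=9: full span → s += 9 → s = 9.0000
seg 2 [46.8°–81.5°] simple-harmonic, h=-6: full span → s += -6 → s = 3.0000
seg 3 [81.5°–118.3°] simple-harmonic, h=9: θ=83.9° here. β=2.4, B=36.8. 9/2·(1 − cos(π·0.0652)) = 0.0941 → s = 3.0941
seg 3 [81.5°–118.3°] simple-harmonic, h=9: full span → s += 9 → s = 12.0000
seg 4 [118.3°–154.6°] cycloidal, h=-11: θ=122.3° here. β=4, B=36.3. -11·(0.1102 − sin(2π·0.1102)/(2π)) = -0.0945 → s = 11.9055
seg 4 [118.3°–154.6°] cycloidal, h=-11: full span → s += -11 → s = 1.0000
seg 5 [154.6°–254.8°] cycloidal, h=27: θ=236.9° here. β=82.3, B=100.2. 27·(0.8214 − sin(2π·0.8214)/(2π)) = 26.0491 → s = 27.0491
seg 5 [154.6°–254.8°] cycloidal, h=27: full span → s += 27 → s = 28.0000
seg 6 [254.8°–360°] cycloidal, h=-28: θ=325.5° here. β=70.7, B=105.2. -28·(0.6721 − sin(2π·0.6721)/(2π)) = -22.7500 → s = 5.2500
θ=83.9°: R = R0 + s = 28 + 3.0941 = 31.0941
θ=122.3°: R = R0 + s = 28 + 11.9055 = 39.9055
θ=236.9°: R = R0 + s = 28 + 27.0491 = 55.0491
θ=325.5°: R = R0 + s = 28 + 5.2500 = 33.2500

θ=83.9°: 31.0941
θ=122.3°: 39.9055
θ=236.9°: 55.0491
θ=325.5°: 33.2500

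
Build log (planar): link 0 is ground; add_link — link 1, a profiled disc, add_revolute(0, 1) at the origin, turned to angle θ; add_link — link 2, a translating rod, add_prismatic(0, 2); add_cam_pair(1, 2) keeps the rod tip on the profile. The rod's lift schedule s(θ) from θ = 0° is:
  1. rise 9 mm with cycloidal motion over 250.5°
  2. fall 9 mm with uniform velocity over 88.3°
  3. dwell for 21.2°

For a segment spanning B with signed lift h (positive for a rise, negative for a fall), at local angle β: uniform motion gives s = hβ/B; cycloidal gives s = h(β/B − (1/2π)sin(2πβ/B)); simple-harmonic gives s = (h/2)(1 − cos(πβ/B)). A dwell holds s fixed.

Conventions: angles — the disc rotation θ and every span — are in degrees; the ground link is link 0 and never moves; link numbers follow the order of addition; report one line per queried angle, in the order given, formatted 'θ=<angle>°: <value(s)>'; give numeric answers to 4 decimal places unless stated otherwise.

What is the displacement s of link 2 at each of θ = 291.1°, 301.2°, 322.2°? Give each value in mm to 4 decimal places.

seg 1 [0°–250.5°] cycloidal, h=9: full span → s += 9 → s = 9.0000
seg 2 [250.5°–338.8°] uniform, h=-9: θ=291.1° here. β=40.6, B=88.3. -9·40.6/88.3 = -4.1382 → s = 4.8618
seg 2 [250.5°–338.8°] uniform, h=-9: θ=301.2° here. β=50.7, B=88.3. -9·50.7/88.3 = -5.1676 → s = 3.8324
seg 2 [250.5°–338.8°] uniform, h=-9: θ=322.2° here. β=71.7, B=88.3. -9·71.7/88.3 = -7.3080 → s = 1.6920

θ=291.1°: 4.8618
θ=301.2°: 3.8324
θ=322.2°: 1.6920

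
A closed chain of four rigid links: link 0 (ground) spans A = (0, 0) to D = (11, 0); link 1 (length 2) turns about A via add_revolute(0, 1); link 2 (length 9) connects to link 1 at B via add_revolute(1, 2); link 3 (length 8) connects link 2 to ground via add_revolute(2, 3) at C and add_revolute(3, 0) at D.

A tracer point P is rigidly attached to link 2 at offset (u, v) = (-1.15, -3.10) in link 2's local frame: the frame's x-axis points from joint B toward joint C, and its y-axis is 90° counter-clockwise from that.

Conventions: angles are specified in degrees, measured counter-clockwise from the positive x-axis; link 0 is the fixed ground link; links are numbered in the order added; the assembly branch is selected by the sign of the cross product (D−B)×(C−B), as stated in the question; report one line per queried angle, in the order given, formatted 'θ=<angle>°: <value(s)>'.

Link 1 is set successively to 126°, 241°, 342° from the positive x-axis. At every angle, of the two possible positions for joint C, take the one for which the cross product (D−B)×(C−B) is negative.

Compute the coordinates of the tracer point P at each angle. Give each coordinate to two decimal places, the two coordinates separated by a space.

A=(0,0), D=(11.00,0)
θ=126°: B = A + 2.00·(cos126°, sin126°) = (-1.1756, 1.6180)
θ=126°: |BD| = 12.2826
θ=126°: circle(B,9.00) ∩ circle(D,8.00): a=6.8333, h=5.8571
θ=126°:   candidates: C₊=(6.3698,6.5239) cross=71.940; C₋=(4.8266,-5.0882) cross=-71.940
θ=126°:   branch - wants cross < 0 → take C=(4.8266,-5.0882) (cross=-71.940)
θ=126°: ex = (C−B)/|BC| = (0.6669,-0.7451); ey = (0.7451,0.6669)
θ=126°: P = B + -1.15·ex + -3.10·ey = (-4.2524,0.4075)
θ=241°: B = A + 2.00·(cos241°, sin241°) = (-0.9696, -1.7492)
θ=241°: |BD| = 12.0968
θ=241°: circle(B,9.00) ∩ circle(D,8.00): a=6.7510, h=5.9518
θ=241°:   candidates: C₊=(4.8498,5.1162) cross=71.997; C₋=(6.5711,-6.6622) cross=-71.997
θ=241°:   branch - wants cross < 0 → take C=(6.5711,-6.6622) (cross=-71.997)
θ=241°: ex = (C−B)/|BC| = (0.8379,-0.5459); ey = (0.5459,0.8379)
θ=241°: P = B + -1.15·ex + -3.10·ey = (-3.6254,-3.7188)
θ=342°: B = A + 2.00·(cos342°, sin342°) = (1.9021, -0.6180)
θ=342°: |BD| = 9.1189
θ=342°: circle(B,9.00) ∩ circle(D,8.00): a=5.4916, h=7.1304
θ=342°:   candidates: C₊=(6.8978,6.8682) cross=65.021; C₋=(7.8643,-7.3599) cross=-65.021
θ=342°:   branch - wants cross < 0 → take C=(7.8643,-7.3599) (cross=-65.021)
θ=342°: ex = (C−B)/|BC| = (0.6625,-0.7491); ey = (0.7491,0.6625)
θ=342°: P = B + -1.15·ex + -3.10·ey = (-1.1819,-1.8102)

θ=126°: -4.25 0.41
θ=241°: -3.63 -3.72
θ=342°: -1.18 -1.81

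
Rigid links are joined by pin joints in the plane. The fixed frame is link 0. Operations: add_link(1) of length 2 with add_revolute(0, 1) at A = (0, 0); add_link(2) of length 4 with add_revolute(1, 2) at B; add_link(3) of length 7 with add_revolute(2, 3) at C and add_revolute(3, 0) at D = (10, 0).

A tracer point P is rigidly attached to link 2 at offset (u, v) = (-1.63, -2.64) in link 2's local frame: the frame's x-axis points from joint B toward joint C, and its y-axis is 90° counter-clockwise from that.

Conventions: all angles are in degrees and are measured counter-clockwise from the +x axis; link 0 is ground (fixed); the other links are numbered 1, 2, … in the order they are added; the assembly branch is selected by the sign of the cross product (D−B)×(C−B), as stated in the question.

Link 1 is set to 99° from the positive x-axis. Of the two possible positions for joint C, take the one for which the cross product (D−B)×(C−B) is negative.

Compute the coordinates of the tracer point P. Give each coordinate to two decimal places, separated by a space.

A=(0,0), D=(10.00,0)
B = A + 2.00·(cos99°, sin99°) = (-0.3129, 1.9754)
|BD| = 10.5004
circle(B,4.00) ∩ circle(D,7.00): a=3.6788, h=1.5705
  candidates: C₊=(3.5957,2.8258) cross=16.491; C₋=(3.0048,-0.2591) cross=-16.491
  branch - wants cross < 0 → take C=(3.0048,-0.2591) (cross=-16.491)
ex = (C−B)/|BC| = (0.8294,-0.5586); ey = (0.5586,0.8294)
P = B + -1.63·ex + -2.64·ey = (-3.1396,0.6963)

-3.14 0.70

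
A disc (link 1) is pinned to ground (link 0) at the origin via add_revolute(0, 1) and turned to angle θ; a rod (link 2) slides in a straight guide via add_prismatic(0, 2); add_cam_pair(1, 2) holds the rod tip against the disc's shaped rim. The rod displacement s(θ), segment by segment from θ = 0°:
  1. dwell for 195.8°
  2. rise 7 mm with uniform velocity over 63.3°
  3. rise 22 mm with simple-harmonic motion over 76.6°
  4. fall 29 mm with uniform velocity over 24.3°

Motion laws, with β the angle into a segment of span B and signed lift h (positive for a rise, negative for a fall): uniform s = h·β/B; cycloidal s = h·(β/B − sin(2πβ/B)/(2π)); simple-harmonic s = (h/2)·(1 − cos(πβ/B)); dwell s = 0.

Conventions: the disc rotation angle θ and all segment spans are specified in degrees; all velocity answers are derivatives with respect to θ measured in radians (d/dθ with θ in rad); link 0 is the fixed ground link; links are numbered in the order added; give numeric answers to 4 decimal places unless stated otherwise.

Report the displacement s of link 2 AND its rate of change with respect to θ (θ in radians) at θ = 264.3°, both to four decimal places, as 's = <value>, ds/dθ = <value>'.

segment 1 (0° to 195.8°, dwell): s unchanged at 0.0000
segment 2 (195.8° to 259.1°, uniform, h = 7) is passed completely: s = 0.0000 + (7) = 7.0000
θ = 264.3° falls in segment 3 (259.1° to 335.7°, simple-harmonic, h = 22): β = 264.3 − 259.1 = 5.2°, B = 76.6°; Δs = 22/2·(1 − cos(π·0.0679)) = 0.2492; s = 7.0000 + 0.2492 = 7.2492
velocity in seg [259.1°–335.7°] (simple-harmonic), θ in radians: β = 5.2° = 0.0908 rad, B = 76.6° = 1.3369 rad; ds/dθ = (πh/(2B)) sin(πβ/B) = (π·22/(2·1.3369)) sin(π·0.0679) = 5.470962 mm/rad

s = 7.2492, ds/dθ = 5.4710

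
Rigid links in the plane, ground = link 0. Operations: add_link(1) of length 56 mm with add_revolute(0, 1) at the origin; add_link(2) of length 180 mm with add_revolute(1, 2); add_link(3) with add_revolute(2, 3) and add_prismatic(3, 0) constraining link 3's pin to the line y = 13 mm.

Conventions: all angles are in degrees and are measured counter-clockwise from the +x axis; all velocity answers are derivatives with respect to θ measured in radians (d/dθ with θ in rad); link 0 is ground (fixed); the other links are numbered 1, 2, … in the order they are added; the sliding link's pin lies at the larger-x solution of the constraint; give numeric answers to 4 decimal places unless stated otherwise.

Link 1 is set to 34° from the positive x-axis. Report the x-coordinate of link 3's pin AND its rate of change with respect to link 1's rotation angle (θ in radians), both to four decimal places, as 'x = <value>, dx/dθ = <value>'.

geometry: r = 56 mm, L = 180 mm, e = 13 mm
crank pin P = (r cos θ, r sin θ) = (46.426104, 31.314803)
h = r sin θ − e = 31.314803 − 13 = 18.314803
x = r cos θ + √(L² − h²) = 46.426104 + 179.065820 = 225.491924
dx/dθ = −r sin θ − h·r cos θ/√(L² − h²) (θ in radians; h = 18.314803) = -36.063252

x = 225.4919, dx/dθ = -36.0633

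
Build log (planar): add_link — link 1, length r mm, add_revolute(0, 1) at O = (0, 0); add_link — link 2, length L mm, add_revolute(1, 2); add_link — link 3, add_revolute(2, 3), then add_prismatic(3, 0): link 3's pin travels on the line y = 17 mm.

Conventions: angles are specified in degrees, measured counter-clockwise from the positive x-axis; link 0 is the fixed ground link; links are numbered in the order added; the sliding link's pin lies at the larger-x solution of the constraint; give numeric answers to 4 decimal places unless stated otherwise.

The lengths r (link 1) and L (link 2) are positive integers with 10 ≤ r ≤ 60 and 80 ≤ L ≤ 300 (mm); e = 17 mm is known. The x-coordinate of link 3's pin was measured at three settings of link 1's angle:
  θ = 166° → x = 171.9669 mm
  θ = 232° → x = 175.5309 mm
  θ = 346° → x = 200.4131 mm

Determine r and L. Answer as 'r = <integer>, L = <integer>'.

constraint per measurement: (x − r cos θ)² + (r sin θ − e)² = L²
subtracting the θ₁ and θ₂ equations cancels the r² and L² terms:
r = (x₁² − x₂²) / (2[(x₁cos θ₁ + e sin θ₁) − (x₂cos θ₂ + e sin θ₂)]) = 15.0002 → r = 15
L² = (x₁ − r cos θ₁)² + (r sin θ₁ − e)² = 34968.9970 → L = 187.0000 → L = 187
check at θ₃=346°: x = 200.4131 (printed 200.4131) ✓

r = 15, L = 187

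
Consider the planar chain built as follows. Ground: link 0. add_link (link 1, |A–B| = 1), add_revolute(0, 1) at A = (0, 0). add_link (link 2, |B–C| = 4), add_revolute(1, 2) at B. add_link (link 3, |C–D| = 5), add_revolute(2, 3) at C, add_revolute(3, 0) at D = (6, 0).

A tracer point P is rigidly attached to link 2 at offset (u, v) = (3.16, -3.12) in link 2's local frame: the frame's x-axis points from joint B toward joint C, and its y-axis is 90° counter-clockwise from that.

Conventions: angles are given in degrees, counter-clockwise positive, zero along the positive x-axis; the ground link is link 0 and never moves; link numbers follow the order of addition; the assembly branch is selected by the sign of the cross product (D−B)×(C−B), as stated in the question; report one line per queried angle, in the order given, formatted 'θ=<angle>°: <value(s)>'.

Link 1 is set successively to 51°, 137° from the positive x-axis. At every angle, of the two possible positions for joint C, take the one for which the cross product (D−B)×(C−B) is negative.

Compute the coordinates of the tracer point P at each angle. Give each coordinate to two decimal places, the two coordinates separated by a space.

A=(0,0), D=(6.00,0)
θ=51°: B = A + 1.00·(cos51°, sin51°) = (0.6293, 0.7771)
θ=51°: |BD| = 5.4266
θ=51°: circle(B,4.00) ∩ circle(D,5.00): a=1.8841, h=3.5285
θ=51°:   candidates: C₊=(2.9993,3.9995) cross=19.148; C₋=(1.9886,-2.9848) cross=-19.148
θ=51°:   branch - wants cross < 0 → take C=(1.9886,-2.9848) (cross=-19.148)
θ=51°: ex = (C−B)/|BC| = (0.3398,-0.9405); ey = (0.9405,0.3398)
θ=51°: P = B + 3.16·ex + -3.12·ey = (-1.2311,-3.2551)
θ=137°: B = A + 1.00·(cos137°, sin137°) = (-0.7314, 0.6820)
θ=137°: |BD| = 6.7658
θ=137°: circle(B,4.00) ∩ circle(D,5.00): a=2.7178, h=2.9349
θ=137°:   candidates: C₊=(2.2684,3.3280) cross=19.857; C₋=(1.6768,-2.5119) cross=-19.857
θ=137°:   branch - wants cross < 0 → take C=(1.6768,-2.5119) (cross=-19.857)
θ=137°: ex = (C−B)/|BC| = (0.6020,-0.7985); ey = (0.7985,0.6020)
θ=137°: P = B + 3.16·ex + -3.12·ey = (-1.3202,-3.7195)

θ=51°: -1.23 -3.26
θ=137°: -1.32 -3.72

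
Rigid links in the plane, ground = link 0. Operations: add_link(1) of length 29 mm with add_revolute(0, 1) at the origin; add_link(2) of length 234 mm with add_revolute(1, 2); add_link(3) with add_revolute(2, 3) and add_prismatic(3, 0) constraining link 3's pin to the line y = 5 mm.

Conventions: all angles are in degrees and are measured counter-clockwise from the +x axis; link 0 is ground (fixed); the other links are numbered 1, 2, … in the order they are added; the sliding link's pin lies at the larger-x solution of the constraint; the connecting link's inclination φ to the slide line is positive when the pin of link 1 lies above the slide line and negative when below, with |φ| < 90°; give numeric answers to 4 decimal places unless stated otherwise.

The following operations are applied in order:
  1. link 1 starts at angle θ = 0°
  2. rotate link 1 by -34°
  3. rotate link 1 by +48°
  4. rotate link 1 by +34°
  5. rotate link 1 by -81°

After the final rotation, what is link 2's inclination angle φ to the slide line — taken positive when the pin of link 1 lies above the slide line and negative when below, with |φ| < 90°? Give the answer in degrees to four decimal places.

geometry: r = 29 mm, L = 234 mm, e = 5 mm; θ starts at 0°
rotate link 1 by -34°: θ ← 0° -34° = -34°
rotate link 1 by +48°: θ ← -34° +48° = 14°
rotate link 1 by +34°: θ ← 14° +34° = 48°
rotate link 1 by -81°: θ ← 48° -81° = -33°
h = r sin θ − e = -15.794532 − 5 = -20.794532
sin φ = h / L = -20.794532 / 234 = -0.08886552
φ = arcsin(-0.08886552) = -5.098345°

-5.0983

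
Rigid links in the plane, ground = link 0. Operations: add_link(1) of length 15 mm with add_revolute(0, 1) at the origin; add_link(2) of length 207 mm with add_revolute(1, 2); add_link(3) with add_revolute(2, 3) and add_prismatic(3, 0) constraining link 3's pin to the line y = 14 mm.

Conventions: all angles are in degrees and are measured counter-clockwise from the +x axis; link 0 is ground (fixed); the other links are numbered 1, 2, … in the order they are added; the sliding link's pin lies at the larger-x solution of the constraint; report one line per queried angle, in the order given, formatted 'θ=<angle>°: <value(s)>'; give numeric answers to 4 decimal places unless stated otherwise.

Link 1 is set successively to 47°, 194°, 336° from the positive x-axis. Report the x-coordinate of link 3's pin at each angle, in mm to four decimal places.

geometry: r = 15 mm, L = 207 mm, e = 14 mm
θ=47°: crank pin P = (r cos θ, r sin θ) = (10.229975, 10.970306)
θ=47°: h = r sin θ − e = 10.970306 − 14 = -3.029694
θ=47°: x = r cos θ + √(L² − h²) = 10.229975 + 206.977827 = 217.207803
θ=194°: crank pin P = (r cos θ, r sin θ) = (-14.554436, -3.628828)
θ=194°: h = r sin θ − e = -3.628828 − 14 = -17.628828
θ=194°: x = r cos θ + √(L² − h²) = -14.554436 + 206.247968 = 191.693532
θ=336°: crank pin P = (r cos θ, r sin θ) = (13.703182, -6.101050)
θ=336°: h = r sin θ − e = -6.101050 − 14 = -20.101050
θ=336°: x = r cos θ + √(L² − h²) = 13.703182 + 206.021717 = 219.724899

θ=47°: 217.2078
θ=194°: 191.6935
θ=336°: 219.7249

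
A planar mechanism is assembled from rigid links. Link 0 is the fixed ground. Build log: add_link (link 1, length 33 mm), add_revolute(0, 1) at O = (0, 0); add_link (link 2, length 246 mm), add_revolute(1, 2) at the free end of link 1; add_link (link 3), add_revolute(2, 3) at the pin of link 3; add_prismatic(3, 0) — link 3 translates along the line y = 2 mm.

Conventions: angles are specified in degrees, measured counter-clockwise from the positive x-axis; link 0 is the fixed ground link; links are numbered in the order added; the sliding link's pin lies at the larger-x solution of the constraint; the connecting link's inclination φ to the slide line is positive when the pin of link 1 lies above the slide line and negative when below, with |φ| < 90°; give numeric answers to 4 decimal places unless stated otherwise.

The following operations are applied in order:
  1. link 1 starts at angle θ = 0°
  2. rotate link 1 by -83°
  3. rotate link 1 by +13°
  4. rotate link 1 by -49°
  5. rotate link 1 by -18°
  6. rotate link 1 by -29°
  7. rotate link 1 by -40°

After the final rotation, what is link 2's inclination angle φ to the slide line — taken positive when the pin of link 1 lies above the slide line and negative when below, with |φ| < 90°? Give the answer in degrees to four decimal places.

geometry: r = 33 mm, L = 246 mm, e = 2 mm; θ starts at 0°
rotate link 1 by -83°: θ ← 0° -83° = -83°
rotate link 1 by +13°: θ ← -83° +13° = -70°
rotate link 1 by -49°: θ ← -70° -49° = -119°
rotate link 1 by -18°: θ ← -119° -18° = -137°
rotate link 1 by -29°: θ ← -137° -29° = -166°
rotate link 1 by -40°: θ ← -166° -40° = -206°
h = r sin θ − e = 14.466248 − 2 = 12.466248
sin φ = h / L = 12.466248 / 246 = 0.05067580
φ = arcsin(0.05067580) = 2.904754°

2.9048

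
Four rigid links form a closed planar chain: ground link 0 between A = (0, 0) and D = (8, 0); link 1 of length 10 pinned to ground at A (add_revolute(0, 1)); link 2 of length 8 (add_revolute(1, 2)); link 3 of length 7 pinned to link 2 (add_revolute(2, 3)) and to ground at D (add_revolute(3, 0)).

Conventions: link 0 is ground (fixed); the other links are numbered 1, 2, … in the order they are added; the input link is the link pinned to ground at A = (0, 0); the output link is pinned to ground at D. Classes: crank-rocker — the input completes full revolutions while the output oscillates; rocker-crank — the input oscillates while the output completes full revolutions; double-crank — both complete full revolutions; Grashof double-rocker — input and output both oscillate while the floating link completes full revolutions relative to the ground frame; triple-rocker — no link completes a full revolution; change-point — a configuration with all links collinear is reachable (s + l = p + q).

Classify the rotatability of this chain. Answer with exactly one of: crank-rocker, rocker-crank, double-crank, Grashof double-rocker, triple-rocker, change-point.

lengths: ground=8, input=10, coupler=8, output=7
sorted: s=7 (shortest), l=10 (longest), p+q=16
s + l = 17 vs p + q = 16
s + l > p + q → non-Grashof → no link fully rotates → triple-rocker

triple-rocker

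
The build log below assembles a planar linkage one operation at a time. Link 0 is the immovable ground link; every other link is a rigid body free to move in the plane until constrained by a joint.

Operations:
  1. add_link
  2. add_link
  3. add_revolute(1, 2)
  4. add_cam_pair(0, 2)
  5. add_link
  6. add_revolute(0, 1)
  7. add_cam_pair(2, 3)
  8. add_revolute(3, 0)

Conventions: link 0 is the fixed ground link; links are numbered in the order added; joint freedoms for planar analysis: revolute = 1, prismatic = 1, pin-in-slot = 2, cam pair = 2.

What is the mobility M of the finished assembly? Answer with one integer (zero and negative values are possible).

(L,J1,J2)=(1,0,0); link0 fixed
link1: (2,0,0)
link2: (3,0,0)
R 1-2 [J1]: (3,1,0)
C 0-2 [J2]: (3,1,1)
link3: (4,1,1)
R 0-1 [J1]: (4,2,1)
C 2-3 [J2]: (4,2,2)
R 3-0 [J1]: (4,3,2)
Grübler: 3·3 − 2·3 − 2 = 1

M = 1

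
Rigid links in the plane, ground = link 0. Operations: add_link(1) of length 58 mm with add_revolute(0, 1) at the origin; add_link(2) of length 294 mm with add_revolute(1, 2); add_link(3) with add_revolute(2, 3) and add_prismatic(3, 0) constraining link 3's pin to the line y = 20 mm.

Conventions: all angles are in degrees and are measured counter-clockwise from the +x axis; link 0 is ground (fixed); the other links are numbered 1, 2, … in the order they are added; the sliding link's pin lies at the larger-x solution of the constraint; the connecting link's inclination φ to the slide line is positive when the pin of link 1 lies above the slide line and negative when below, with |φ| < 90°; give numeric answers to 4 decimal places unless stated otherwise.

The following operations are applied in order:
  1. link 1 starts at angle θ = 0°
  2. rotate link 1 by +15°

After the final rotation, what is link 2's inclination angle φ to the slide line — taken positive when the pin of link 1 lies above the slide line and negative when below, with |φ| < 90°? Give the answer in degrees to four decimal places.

geometry: r = 58 mm, L = 294 mm, e = 20 mm; θ starts at 0°
rotate link 1 by +15°: θ ← 0° +15° = 15°
h = r sin θ − e = 15.011505 − 20 = -4.988495
sin φ = h / L = -4.988495 / 294 = -0.01696767
φ = arcsin(-0.01696767) = -0.972223°

-0.9722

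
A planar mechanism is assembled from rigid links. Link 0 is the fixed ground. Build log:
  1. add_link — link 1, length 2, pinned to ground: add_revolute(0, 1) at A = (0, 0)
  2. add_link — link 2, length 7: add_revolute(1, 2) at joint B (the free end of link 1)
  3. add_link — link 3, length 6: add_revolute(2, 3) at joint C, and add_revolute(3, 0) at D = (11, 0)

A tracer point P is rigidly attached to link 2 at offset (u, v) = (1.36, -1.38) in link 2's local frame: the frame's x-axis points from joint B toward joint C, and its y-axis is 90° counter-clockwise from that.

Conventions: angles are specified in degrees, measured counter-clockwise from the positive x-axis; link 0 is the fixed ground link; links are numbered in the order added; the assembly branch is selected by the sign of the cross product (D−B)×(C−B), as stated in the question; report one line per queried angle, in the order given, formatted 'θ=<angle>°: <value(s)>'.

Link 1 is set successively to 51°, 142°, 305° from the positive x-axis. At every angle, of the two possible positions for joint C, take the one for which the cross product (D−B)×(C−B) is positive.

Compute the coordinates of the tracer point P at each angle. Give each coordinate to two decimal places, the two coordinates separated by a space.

A=(0,0), D=(11.00,0)
θ=51°: B = A + 2.00·(cos51°, sin51°) = (1.2586, 1.5543)
θ=51°: |BD| = 9.8646
θ=51°: circle(B,7.00) ∩ circle(D,6.00): a=5.5912, h=4.2117
θ=51°:   candidates: C₊=(7.4436,4.8324) cross=41.547; C₋=(6.1164,-3.4858) cross=-41.547
θ=51°:   branch + wants cross > 0 → take C=(7.4436,4.8324) (cross=41.547)
θ=51°: ex = (C−B)/|BC| = (0.8836,0.4683); ey = (-0.4683,0.8836)
θ=51°: P = B + 1.36·ex + -1.38·ey = (3.1066,0.9719)
θ=142°: B = A + 2.00·(cos142°, sin142°) = (-1.5760, 1.2313)
θ=142°: |BD| = 12.6362
θ=142°: circle(B,7.00) ∩ circle(D,6.00): a=6.8325, h=1.5223
θ=142°:   candidates: C₊=(5.3723,2.0806) cross=19.236; C₋=(5.0756,-0.9495) cross=-19.236
θ=142°:   branch + wants cross > 0 → take C=(5.3723,2.0806) (cross=19.236)
θ=142°: ex = (C−B)/|BC| = (0.9926,0.1213); ey = (-0.1213,0.9926)
θ=142°: P = B + 1.36·ex + -1.38·ey = (-0.0586,0.0265)
θ=305°: B = A + 2.00·(cos305°, sin305°) = (1.1472, -1.6383)
θ=305°: |BD| = 9.9881
θ=305°: circle(B,7.00) ∩ circle(D,6.00): a=5.6448, h=4.1395
θ=305°:   candidates: C₊=(6.0365,3.3711) cross=41.346; C₋=(7.3945,-4.7959) cross=-41.346
θ=305°:   branch + wants cross > 0 → take C=(6.0365,3.3711) (cross=41.346)
θ=305°: ex = (C−B)/|BC| = (0.6985,0.7156); ey = (-0.7156,0.6985)
θ=305°: P = B + 1.36·ex + -1.38·ey = (3.0847,-1.6290)

θ=51°: 3.11 0.97
θ=142°: -0.06 0.03
θ=305°: 3.08 -1.63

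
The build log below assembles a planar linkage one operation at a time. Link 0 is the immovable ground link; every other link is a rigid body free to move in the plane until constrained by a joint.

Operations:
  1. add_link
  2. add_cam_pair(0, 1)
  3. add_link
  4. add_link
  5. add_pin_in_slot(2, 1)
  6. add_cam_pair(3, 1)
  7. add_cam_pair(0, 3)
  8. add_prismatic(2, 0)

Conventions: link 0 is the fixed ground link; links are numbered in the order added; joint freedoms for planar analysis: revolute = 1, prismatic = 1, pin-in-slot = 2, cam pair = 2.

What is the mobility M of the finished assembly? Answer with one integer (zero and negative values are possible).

ground; <1,0,0>
#1 <2,0,0>
C:0↔1 J2 <2,0,1>
#2 <3,0,1>
#3 <4,0,1>
PS:2↔1 J2 <4,0,2>
C:3↔1 J2 <4,0,3>
C:0↔3 J2 <4,0,4>
P:2↔0 J1 <4,1,4>
3×3 − 2×1 − 1×4 = 3

M = 3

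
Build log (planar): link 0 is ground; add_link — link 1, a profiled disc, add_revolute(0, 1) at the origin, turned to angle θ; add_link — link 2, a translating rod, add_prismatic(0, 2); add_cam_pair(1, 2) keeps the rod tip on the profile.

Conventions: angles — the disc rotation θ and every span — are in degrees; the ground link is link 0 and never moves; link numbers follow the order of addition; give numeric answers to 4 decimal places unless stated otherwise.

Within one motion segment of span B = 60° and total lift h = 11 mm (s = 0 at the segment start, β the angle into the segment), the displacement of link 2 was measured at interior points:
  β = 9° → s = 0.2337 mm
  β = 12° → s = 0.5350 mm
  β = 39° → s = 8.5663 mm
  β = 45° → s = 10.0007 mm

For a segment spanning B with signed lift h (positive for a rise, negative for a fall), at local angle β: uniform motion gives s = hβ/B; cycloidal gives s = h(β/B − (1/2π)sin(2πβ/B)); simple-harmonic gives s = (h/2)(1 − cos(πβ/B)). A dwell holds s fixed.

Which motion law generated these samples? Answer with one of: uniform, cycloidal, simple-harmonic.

candidates at β/B = r: uniform s = h·r (linear in β); cycloidal s = h·(r − sin(2πr)/(2π)); simple-harmonic s = (h/2)(1 − cos(πr))
β=9°: printed 0.2337 | uniform 1.6500, cycloidal 0.2337, simple-harmonic 0.5995
β=12°: printed 0.5350 | uniform 2.2000, cycloidal 0.5350, simple-harmonic 1.0504
β=39°: printed 8.5663 | uniform 7.1500, cycloidal 8.5663, simple-harmonic 7.9969
β=45°: printed 10.0007 | uniform 8.2500, cycloidal 10.0007, simple-harmonic 9.3891
only one law matches every sample → cycloidal

cycloidal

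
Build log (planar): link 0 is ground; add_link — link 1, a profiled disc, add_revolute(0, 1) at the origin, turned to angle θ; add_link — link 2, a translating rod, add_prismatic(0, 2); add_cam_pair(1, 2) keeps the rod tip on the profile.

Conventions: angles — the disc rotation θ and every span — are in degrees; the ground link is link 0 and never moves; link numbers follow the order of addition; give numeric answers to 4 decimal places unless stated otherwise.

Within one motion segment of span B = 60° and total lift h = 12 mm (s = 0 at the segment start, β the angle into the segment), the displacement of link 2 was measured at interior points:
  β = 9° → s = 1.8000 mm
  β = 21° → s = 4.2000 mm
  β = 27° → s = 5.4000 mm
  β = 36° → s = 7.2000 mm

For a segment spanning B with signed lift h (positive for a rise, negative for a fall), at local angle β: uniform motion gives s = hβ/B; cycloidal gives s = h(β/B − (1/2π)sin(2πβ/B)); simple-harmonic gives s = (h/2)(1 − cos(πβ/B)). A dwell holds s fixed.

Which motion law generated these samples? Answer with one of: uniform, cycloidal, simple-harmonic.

candidates at β/B = r: uniform s = h·r (linear in β); cycloidal s = h·(r − sin(2πr)/(2π)); simple-harmonic s = (h/2)(1 − cos(πr))
β=9°: printed 1.8000 | uniform 1.8000, cycloidal 0.2549, simple-harmonic 0.6540
β=21°: printed 4.2000 | uniform 4.2000, cycloidal 2.6549, simple-harmonic 3.2761
β=27°: printed 5.4000 | uniform 5.4000, cycloidal 4.8098, simple-harmonic 5.0614
β=36°: printed 7.2000 | uniform 7.2000, cycloidal 8.3226, simple-harmonic 7.8541
only one law matches every sample → uniform

uniform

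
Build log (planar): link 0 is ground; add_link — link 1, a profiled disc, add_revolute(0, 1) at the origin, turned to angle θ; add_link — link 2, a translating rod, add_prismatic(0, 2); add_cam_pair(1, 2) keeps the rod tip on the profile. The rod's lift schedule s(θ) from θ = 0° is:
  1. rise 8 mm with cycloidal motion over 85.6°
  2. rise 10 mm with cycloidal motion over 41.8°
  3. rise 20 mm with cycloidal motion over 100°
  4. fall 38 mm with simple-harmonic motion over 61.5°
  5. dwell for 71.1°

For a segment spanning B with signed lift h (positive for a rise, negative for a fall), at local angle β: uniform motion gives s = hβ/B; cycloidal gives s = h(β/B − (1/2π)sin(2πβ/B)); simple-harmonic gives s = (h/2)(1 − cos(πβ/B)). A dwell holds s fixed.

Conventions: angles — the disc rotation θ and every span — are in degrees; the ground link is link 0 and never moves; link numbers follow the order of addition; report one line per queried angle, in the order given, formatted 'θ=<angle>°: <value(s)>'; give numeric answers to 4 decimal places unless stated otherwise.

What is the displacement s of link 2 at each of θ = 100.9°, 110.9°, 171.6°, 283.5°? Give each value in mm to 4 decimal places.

seg 1 [0°–85.6°] cycloidal, h=8: full span → s += 8 → s = 8.0000
seg 2 [85.6°–127.4°] cycloidal, h=10: θ=100.9° here. β=15.3, B=41.8. 10·(0.3660 − sin(2π·0.3660)/(2π)) = 2.4733 → s = 10.4733
seg 2 [85.6°–127.4°] cycloidal, h=10: θ=110.9° here. β=25.3, B=41.8. 10·(0.6053 − sin(2π·0.6053)/(2π)) = 7.0302 → s = 15.0302
seg 2 [85.6°–127.4°] cycloidal, h=10: full span → s += 10 → s = 18.0000
seg 3 [127.4°–227.4°] cycloidal, h=20: θ=171.6° here. β=44.2, B=100. 20·(0.4420 − sin(2π·0.4420)/(2π)) = 7.7055 → s = 25.7055
seg 3 [127.4°–227.4°] cycloidal, h=20: full span → s += 20 → s = 38.0000
seg 4 [227.4°–288.9°] simple-harmonic, h=-38: θ=283.5° here. β=56.1, B=61.5. -38/2·(1 − cos(π·0.9122)) = -37.2817 → s = 0.7183

θ=100.9°: 10.4733
θ=110.9°: 15.0302
θ=171.6°: 25.7055
θ=283.5°: 0.7183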